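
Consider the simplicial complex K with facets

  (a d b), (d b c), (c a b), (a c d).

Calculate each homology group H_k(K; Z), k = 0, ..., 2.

Take the total order a < b < c < d on the vertex set. Then K (dimension 2) consists of the simplices:

  0-simplices (4): a, b, c, d
  1-simplices (6): ab, ac, ad, bc, bd, cd
  2-simplices (4): abc, abd, acd, bcd

Hence C_0 ≅ Z^4, C_1 ≅ Z^6, C_2 ≅ Z^4.

The boundary map ∂_1: C_1 → C_0 maps an edge to its endpoints' difference, ∂[p,q] = q − p. For instance
  ∂ad = d − a.
This gives a 4×6 integer matrix of rank 3; reducing to Smith normal form yields diagonal entries (1,1,1).

Boundary ∂_2: C_2 → C_1 maps a triangle to the signed sum of its edges. For instance
  ∂abc = bc − ac + ab,
  ∂acd = cd − ad + ac.
The resulting 6×4 matrix has rank 3, and its Smith normal form has invariant factors (1,1,1).

Reading off H_k = ker ∂_k / im ∂_{k+1}:

  H_0: rank C_0 − rank ∂_1 = 4 − 3 = 1, and the invariant factors of ∂_1 are all 1, so H_0 = Z.
  H_1: rank ker ∂_1 − rank ∂_2 = (6 − 3) − 3 = 0, and the invariant factors of ∂_2 are all 1, so H_1 = 0.
  H_2: rank ker ∂_2 − rank ∂_3 = (4 − 3) − 0 = 1, and there is no ∂_3, so H_2 = Z.

H_0 ≅ Z,  H_1 = 0,  H_2 ≅ Z.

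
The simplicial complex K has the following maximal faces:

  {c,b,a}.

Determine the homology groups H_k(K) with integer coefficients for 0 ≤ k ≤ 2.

Take the total order a < b < c on the vertex set. Then K (dimension 2) consists of the simplices:

  0-simplices (3): a, b, c
  1-simplices (3): ab, ac, bc
  2-simplices (1): abc

so the chain groups are C_0 ≅ Z^3, C_1 ≅ Z^3, C_2 ≅ Z^1.

∂_1: C_1 → C_0 sends each edge [p,q] (with p < q) to q − p. For instance
  ∂bc = c − b.
The resulting 3×3 matrix has rank 2, and its Smith normal form has invariant factors (1,1).

The boundary map ∂_2: C_2 → C_1 acts by ∂[p,q,r] = [q,r] − [p,r] + [p,q]. For instance
  ∂abc = bc − ac + ab.
The 3×1 boundary matrix has rank 1 and Smith normal form diag(1).

Computing H_k = (kernel of ∂_k) / (image of ∂_{k+1}):

  H_0: rank C_0 − rank ∂_1 = 3 − 2 = 1, and the invariant factors of ∂_1 are all 1, so H_0 ≅ Z.
  H_1: rank ker ∂_1 − rank ∂_2 = (3 − 2) − 1 = 0, and the invariant factors of ∂_2 are all 1, so H_1 ≅ 0.
  H_2: rank ker ∂_2 − rank ∂_3 = (1 − 1) − 0 = 0, and there is no ∂_3, so H_2 ≅ 0.

(K is a triangulation of the 2-simplex.)

H_0 ≅ Z,  H_1 = 0,  H_2 = 0.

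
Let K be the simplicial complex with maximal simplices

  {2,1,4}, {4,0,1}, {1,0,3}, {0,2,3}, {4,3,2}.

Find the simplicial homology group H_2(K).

H_2 = 0.

We work with the vertex ordering 0 < 1 < 2 < 3 < 4. The simplices of K, each written with vertices in increasing order, are:

  0-simplices (5): [0], [1], [2], [3], [4]
  1-simplices (10): [0,1], [0,2], [0,3], [0,4], [1,2], [1,3], [1,4], [2,3], [2,4], [3,4]
  2-simplices (5): [0,1,3], [0,1,4], [0,2,3], [1,2,4], [2,3,4]

giving chain groups C_0 ≅ Z^5, C_1 ≅ Z^10, C_2 ≅ Z^5.

∂_1: C_1 → C_0 sends each edge [p,q] (with p < q) to q − p.
The 5×10 boundary matrix has rank 4 and Smith normal form diag(1,1,1,1).

The boundary map ∂_2: C_2 → C_1 maps a triangle to the signed sum of its edges. For instance
  ∂[0,2,3] = [2,3] − [0,3] + [0,2],
  ∂[1,2,4] = [2,4] − [1,4] + [1,2].
The resulting 10×5 matrix has rank 5, and its Smith normal form has invariant factors (1,1,1,1,1).

Reading off H_k = ker ∂_k / im ∂_{k+1}:

  H_2: rank ker ∂_2 − rank ∂_3 = (5 − 5) − 0 = 0, and there is no ∂_3, so H_2 ≅ 0.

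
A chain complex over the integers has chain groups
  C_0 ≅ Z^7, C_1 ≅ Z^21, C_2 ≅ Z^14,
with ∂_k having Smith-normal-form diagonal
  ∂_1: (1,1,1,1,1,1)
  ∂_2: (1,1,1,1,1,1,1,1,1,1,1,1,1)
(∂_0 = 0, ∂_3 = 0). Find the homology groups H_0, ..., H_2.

H_0 = Z,  H_1 = Z^2,  H_2 = Z.

H_0: b_0 = 7 − 0 − 6 = 1; torsion from ∂_1 factors > 1: none. So H_0 = Z.
H_1: b_1 = 21 − 6 − 13 = 2; torsion from ∂_2 factors > 1: none. So H_1 = Z^2.
H_2: b_2 = 14 − 13 − 0 = 1; torsion from ∂_3 factors > 1: none. So H_2 = Z.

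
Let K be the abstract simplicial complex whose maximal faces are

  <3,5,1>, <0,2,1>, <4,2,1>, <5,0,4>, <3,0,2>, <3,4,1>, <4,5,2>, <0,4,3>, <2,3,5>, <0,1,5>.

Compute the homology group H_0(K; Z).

Order the vertices as 0 < 1 < 2 < 3 < 4 < 5. Listing each simplex with vertices in this order, K has dimension 2 with simplices:

  0-simplices (6): [0], [1], [2], [3], [4], [5]
  1-simplices (15): [0,1], [0,2], [0,3], [0,4], [0,5], [1,2], [1,3], [1,4], [1,5], [2,3], [2,4], [2,5], [3,4], [3,5], [4,5]
  2-simplices (10): [0,1,2], [0,1,5], [0,2,3], [0,3,4], [0,4,5], [1,2,4], [1,3,4], [1,3,5], [2,3,5], [2,4,5]

so the chain groups are C_0 ≅ Z^6, C_1 ≅ Z^15, C_2 ≅ Z^10.

∂_1: C_1 → C_0 maps an edge to its endpoints' difference, ∂[p,q] = q − p.
This gives a 6×15 integer matrix of rank 5; reducing to Smith normal form yields diagonal entries (1,1,1,1,1).

∂_2: C_2 → C_1 maps a triangle to the signed sum of its edges. For instance
  ∂[0,4,5] = [4,5] − [0,5] + [0,4],
  ∂[0,2,3] = [2,3] − [0,3] + [0,2].
The 15×10 boundary matrix has rank 10 and Smith normal form diag(1,1,1,1,1,1,1,1,1,2).

Reading off H_k = ker ∂_k / im ∂_{k+1}:

  H_0: rank C_0 − rank ∂_1 = 6 − 5 = 1, and the invariant factors of ∂_1 are all 1, so H_0 = Z.

(K is a triangulation of the real projective plane RP^2.)

H_0 = Z.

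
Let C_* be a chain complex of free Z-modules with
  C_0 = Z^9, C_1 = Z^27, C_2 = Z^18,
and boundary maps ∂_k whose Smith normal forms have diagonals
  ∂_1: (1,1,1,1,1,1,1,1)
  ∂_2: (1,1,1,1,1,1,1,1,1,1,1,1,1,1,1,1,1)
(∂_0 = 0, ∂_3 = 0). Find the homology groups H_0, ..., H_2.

H_0 ≅ Z,  H_1 ≅ Z^2,  H_2 ≅ Z.

H_0: b_0 = 9 − 0 − 8 = 1; torsion from ∂_1 factors > 1: none. So H_0 ≅ Z.
H_1: b_1 = 27 − 8 − 17 = 2; torsion from ∂_2 factors > 1: none. So H_1 ≅ Z^2.
H_2: b_2 = 18 − 17 − 0 = 1; torsion from ∂_3 factors > 1: none. So H_2 ≅ Z.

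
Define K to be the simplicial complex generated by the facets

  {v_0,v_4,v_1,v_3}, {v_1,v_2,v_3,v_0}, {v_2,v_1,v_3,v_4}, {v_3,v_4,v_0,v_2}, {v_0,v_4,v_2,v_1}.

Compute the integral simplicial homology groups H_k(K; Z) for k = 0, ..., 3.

Order the vertices as v_0 < v_1 < v_2 < v_3 < v_4. Listing each simplex with vertices in this order, K has dimension 3 with simplices:

  0-simplices (5): [v_0], [v_1], [v_2], [v_3], [v_4]
  1-simplices (10): [v_0,v_1], [v_0,v_2], [v_0,v_3], [v_0,v_4], [v_1,v_2], [v_1,v_3], [v_1,v_4], [v_2,v_3], [v_2,v_4], [v_3,v_4]
  2-simplices (10): [v_0,v_1,v_2], [v_0,v_1,v_3], [v_0,v_1,v_4], [v_0,v_2,v_3], [v_0,v_2,v_4], [v_0,v_3,v_4], [v_1,v_2,v_3], [v_1,v_2,v_4], [v_1,v_3,v_4], [v_2,v_3,v_4]
  3-simplices (5): [v_0,v_1,v_2,v_3], [v_0,v_1,v_2,v_4], [v_0,v_1,v_3,v_4], [v_0,v_2,v_3,v_4], [v_1,v_2,v_3,v_4]

Hence C_0 ≅ Z^5, C_1 ≅ Z^10, C_2 ≅ Z^10, C_3 ≅ Z^5.

The boundary map ∂_1: C_1 → C_0 is given by ∂[p,q] = [q] − [p]. For instance
  ∂[v_0,v_4] = [v_4] − [v_0].
As a 5×10 matrix over Z this has rank 4, with invariant factors (1,1,1,1).

The boundary map ∂_2: C_2 → C_1 sends each 2-simplex [p,q,r] to [q,r] − [p,r] + [p,q]. For instance
  ∂[v_1,v_3,v_4] = [v_3,v_4] − [v_1,v_4] + [v_1,v_3],
  ∂[v_0,v_3,v_4] = [v_3,v_4] − [v_0,v_4] + [v_0,v_3].
The resulting 10×10 matrix has rank 6, and its Smith normal form has invariant factors (1,1,1,1,1,1).

∂_3: C_3 → C_2 sends each 3-simplex σ to the alternating sum Σ_i (−1)^i (σ with its i-th vertex removed). For instance
  ∂[v_0,v_1,v_2,v_3] = [v_1,v_2,v_3] − [v_0,v_2,v_3] + [v_0,v_1,v_3] − [v_0,v_1,v_2],
  ∂[v_0,v_2,v_3,v_4] = [v_2,v_3,v_4] − [v_0,v_3,v_4] + [v_0,v_2,v_4] − [v_0,v_2,v_3].
As a 10×5 matrix over Z this has rank 4, with invariant factors (1,1,1,1).

From H_k ≅ ker(∂_k) / im(∂_{k+1}) we obtain:

  H_0: rank C_0 − rank ∂_1 = 5 − 4 = 1, and the invariant factors of ∂_1 are all 1, so H_0 ≅ Z.
  H_1: rank ker ∂_1 − rank ∂_2 = (10 − 4) − 6 = 0, and the invariant factors of ∂_2 are all 1, so H_1 ≅ 0.
  H_2: rank ker ∂_2 − rank ∂_3 = (10 − 6) − 4 = 0, and the invariant factors of ∂_3 are all 1, so H_2 ≅ 0.
  H_3: rank ker ∂_3 − rank ∂_4 = (5 − 4) − 0 = 1, and there is no ∂_4, so H_3 ≅ Z.

As a check, the Euler characteristic is 5 − 10 + 10 − 5 = 0, which agrees with 1 − 0 + 0 − 1 = 0.

H_0 ≅ Z,  H_1 = 0,  H_2 = 0,  H_3 ≅ Z.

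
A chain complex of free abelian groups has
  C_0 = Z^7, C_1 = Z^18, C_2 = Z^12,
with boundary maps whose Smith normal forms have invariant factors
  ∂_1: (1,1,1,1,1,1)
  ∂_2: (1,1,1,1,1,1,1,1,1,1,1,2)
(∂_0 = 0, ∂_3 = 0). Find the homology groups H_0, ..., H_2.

H_0: b_0 = 7 − 0 − 6 = 1; torsion from ∂_1 factors > 1: none. So H_0 ≅ Z.
H_1: b_1 = 18 − 6 − 12 = 0; torsion from ∂_2 factors > 1: [2]. So H_1 ≅ Z_2.
H_2: b_2 = 12 − 12 − 0 = 0; torsion from ∂_3 factors > 1: none. So H_2 ≅ 0.

H_0 ≅ Z,  H_1 ≅ Z_2,  H_2 = 0.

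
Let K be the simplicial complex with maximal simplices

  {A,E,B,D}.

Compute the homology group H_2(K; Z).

Fix the vertex order A < B < D < E and write every simplex with vertices in increasing order. Then dim K = 3 and the simplices of K are:

  0-simplices (4): A, B, D, E
  1-simplices (6): AB, AD, AE, BD, BE, DE
  2-simplices (4): ABD, ABE, ADE, BDE
  3-simplices (1): ABDE

giving chain groups C_0 ≅ Z^4, C_1 ≅ Z^6, C_2 ≅ Z^4, C_3 ≅ Z^1.

Boundary ∂_1: C_1 → C_0 sends each edge [p,q] (with p < q) to q − p. For instance
  ∂DE = E − D.
This gives a 4×6 integer matrix of rank 3; reducing to Smith normal form yields diagonal entries (1,1,1).

Boundary ∂_2: C_2 → C_1 acts by ∂[p,q,r] = [q,r] − [p,r] + [p,q]. For instance
  ∂ADE = DE − AE + AD,
  ∂BDE = DE − BE + BD.
The resulting 6×4 matrix has rank 3, and its Smith normal form has invariant factors (1,1,1).

The boundary map ∂_3: C_3 → C_2 sends each 3-simplex σ to the alternating sum Σ_i (−1)^i (σ with its i-th vertex removed). For instance
  ∂ABDE = BDE − ADE + ABE − ABD.
This gives a 4×1 integer matrix of rank 1; reducing to Smith normal form yields diagonal entries (1).

Now H_k = ker ∂_k / im ∂_{k+1}, so:

  H_2: rank ker ∂_2 − rank ∂_3 = (4 − 3) − 1 = 0, and the invariant factors of ∂_3 are all 1, so H_2 ≅ 0.

H_2 = 0.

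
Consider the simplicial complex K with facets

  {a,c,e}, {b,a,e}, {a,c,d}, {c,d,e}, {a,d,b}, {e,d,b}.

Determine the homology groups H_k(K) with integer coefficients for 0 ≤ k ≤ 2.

Fix the vertex order a < b < c < d < e and write every simplex with vertices in increasing order. Then dim K = 2 and the simplices of K are:

  0-simplices (5): a, b, c, d, e
  1-simplices (9): ab, ac, ad, ae, bd, be, cd, ce, de
  2-simplices (6): abd, abe, acd, ace, bde, cde

Hence C_0 ≅ Z^5, C_1 ≅ Z^9, C_2 ≅ Z^6.

∂_1: C_1 → C_0 is given by ∂[p,q] = [q] − [p].
The 5×9 boundary matrix has rank 4 and Smith normal form diag(1,1,1,1).

The boundary map ∂_2: C_2 → C_1 acts by ∂[p,q,r] = [q,r] − [p,r] + [p,q]. For instance
  ∂abe = be − ae + ab,
  ∂abd = bd − ad + ab.
The 9×6 boundary matrix has rank 5 and Smith normal form diag(1,1,1,1,1).

Now H_k = ker ∂_k / im ∂_{k+1}, so:

  H_0: rank C_0 − rank ∂_1 = 5 − 4 = 1, and the invariant factors of ∂_1 are all 1, so H_0 = Z.
  H_1: rank ker ∂_1 − rank ∂_2 = (9 − 4) − 5 = 0, and the invariant factors of ∂_2 are all 1, so H_1 = 0.
  H_2: rank ker ∂_2 − rank ∂_3 = (6 − 5) − 0 = 1, and there is no ∂_3, so H_2 = Z.

As a check, the Euler characteristic is 5 − 9 + 6 = 2, which agrees with 1 − 0 + 1 = 2.

H_0 ≅ Z,  H_1 = 0,  H_2 ≅ Z.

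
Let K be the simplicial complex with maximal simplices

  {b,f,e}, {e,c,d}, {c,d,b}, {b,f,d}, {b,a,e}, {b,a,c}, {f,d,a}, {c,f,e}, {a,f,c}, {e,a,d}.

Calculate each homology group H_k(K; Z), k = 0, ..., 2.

We work with the vertex ordering a < b < c < d < e < f. The simplices of K, each written with vertices in increasing order, are:

  0-simplices (6): a, b, c, d, e, f
  1-simplices (15): ab, ac, ad, ae, af, bc, bd, be, bf, cd, ce, cf, de, df, ef
  2-simplices (10): abc, abe, acf, ade, adf, bcd, bdf, bef, cde, cef

Hence C_0 ≅ Z^6, C_1 ≅ Z^15, C_2 ≅ Z^10.

Boundary ∂_1: C_1 → C_0 sends each edge [p,q] (with p < q) to q − p.
This gives a 6×15 integer matrix of rank 5; reducing to Smith normal form yields diagonal entries (1,1,1,1,1).

The boundary map ∂_2: C_2 → C_1 maps a triangle to the signed sum of its edges. For instance
  ∂cef = ef − cf + ce,
  ∂bef = ef − bf + be.
The 15×10 boundary matrix has rank 10 and Smith normal form diag(1,1,1,1,1,1,1,1,1,2).

From H_k ≅ ker(∂_k) / im(∂_{k+1}) we obtain:

  H_0: rank C_0 − rank ∂_1 = 6 − 5 = 1, and the invariant factors of ∂_1 are all 1, so H_0 = Z.
  H_1: rank ker ∂_1 − rank ∂_2 = (15 − 5) − 10 = 0, and ∂_2 has invariant factor 2 > 1, so H_1 = Z/2.
  H_2: rank ker ∂_2 − rank ∂_3 = (10 − 10) − 0 = 0, and there is no ∂_3, so H_2 = 0.

H_0 ≅ Z,  H_1 ≅ Z/2,  H_2 = 0.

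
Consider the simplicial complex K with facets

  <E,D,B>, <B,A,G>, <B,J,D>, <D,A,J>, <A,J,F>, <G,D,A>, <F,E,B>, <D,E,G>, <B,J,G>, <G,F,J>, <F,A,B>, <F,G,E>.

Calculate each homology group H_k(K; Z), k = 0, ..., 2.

H_0 ≅ Z,  H_1 ≅ Z/2Z,  H_2 = 0.

Order the vertices as A < B < D < E < F < G < J. Listing each simplex with vertices in this order, K has dimension 2 with simplices:

  0-simplices (7): A, B, D, E, F, G, J
  1-simplices (18): AB, AD, AF, AG, AJ, BD, BE, BF, BG, BJ, DE, DG, DJ, EF, EG, FG, FJ, GJ
  2-simplices (12): ABF, ABG, ADG, ADJ, AFJ, BDE, BDJ, BEF, BGJ, DEG, EFG, FGJ

giving chain groups C_0 ≅ Z^7, C_1 ≅ Z^18, C_2 ≅ Z^12.

The boundary map ∂_1: C_1 → C_0 sends each edge [p,q] (with p < q) to q − p. For instance
  ∂BD = D − B.
The 7×18 boundary matrix has rank 6 and Smith normal form diag(1,1,1,1,1,1).

Boundary ∂_2: C_2 → C_1 sends each 2-simplex [p,q,r] to [q,r] − [p,r] + [p,q]. For instance
  ∂DEG = EG − DG + DE,
  ∂BEF = EF − BF + BE.
This gives a 18×12 integer matrix of rank 12; reducing to Smith normal form yields diagonal entries (1,1,1,1,1,1,1,1,1,1,1,2).

Reading off H_k = ker ∂_k / im ∂_{k+1}:

  H_0: rank C_0 − rank ∂_1 = 7 − 6 = 1, and the invariant factors of ∂_1 are all 1, so H_0 = Z.
  H_1: rank ker ∂_1 − rank ∂_2 = (18 − 6) − 12 = 0, and ∂_2 has invariant factor 2 > 1, so H_1 = Z/2Z.
  H_2: rank ker ∂_2 − rank ∂_3 = (12 − 12) − 0 = 0, and there is no ∂_3, so H_2 = 0.

(K is a triangulation of the real projective plane RP^2.)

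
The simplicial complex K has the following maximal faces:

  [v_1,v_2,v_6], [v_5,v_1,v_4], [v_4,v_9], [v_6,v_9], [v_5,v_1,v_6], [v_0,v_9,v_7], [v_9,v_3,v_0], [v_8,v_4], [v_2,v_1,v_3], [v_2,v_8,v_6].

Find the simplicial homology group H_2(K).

Take the total order v_0 < v_1 < v_2 < v_3 < v_4 < v_5 < v_6 < v_7 < v_8 < v_9 on the vertex set. Then K (dimension 2) consists of the simplices:

  0-simplices (10): [v_0], [v_1], [v_2], [v_3], [v_4], [v_5], [v_6], [v_7], [v_8], [v_9]
  1-simplices (19): (19 of them)
  2-simplices (7): [v_0,v_3,v_9], [v_0,v_7,v_9], [v_1,v_2,v_3], [v_1,v_2,v_6], [v_1,v_4,v_5], [v_1,v_5,v_6], [v_2,v_6,v_8]

giving chain groups C_0 ≅ Z^10, C_1 ≅ Z^19, C_2 ≅ Z^7.

The boundary map ∂_1: C_1 → C_0 maps an edge to its endpoints' difference, ∂[p,q] = q − p. For instance
  ∂[v_0,v_9] = [v_9] − [v_0].
This gives a 10×19 integer matrix of rank 9; reducing to Smith normal form yields diagonal entries (1,1,1,1,1,1,1,1,1).

Boundary ∂_2: C_2 → C_1 sends each 2-simplex [p,q,r] to [q,r] − [p,r] + [p,q]. For instance
  ∂[v_0,v_7,v_9] = [v_7,v_9] − [v_0,v_9] + [v_0,v_7],
  ∂[v_2,v_6,v_8] = [v_6,v_8] − [v_2,v_8] + [v_2,v_6].
The resulting 19×7 matrix has rank 7, and its Smith normal form has invariant factors (1,1,1,1,1,1,1).

From H_k ≅ ker(∂_k) / im(∂_{k+1}) we obtain:

  H_2: rank ker ∂_2 − rank ∂_3 = (7 − 7) − 0 = 0, and there is no ∂_3, so H_2 = 0.

H_2 ≅ 0.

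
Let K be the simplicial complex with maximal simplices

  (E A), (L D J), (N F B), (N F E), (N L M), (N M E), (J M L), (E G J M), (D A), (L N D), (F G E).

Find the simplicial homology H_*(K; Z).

H_0 ≅ Z,  H_1 ≅ Z,  H_2 = 0,  H_3 = 0.

Fix the vertex order A < B < D < E < F < G < J < L < M < N and write every simplex with vertices in increasing order. Then dim K = 3 and the simplices of K are:

  0-simplices (10): A, B, D, E, F, G, J, L, M, N
  1-simplices (21): AD, AE, BF, BN, DJ, DL, DN, EF, EG, EJ, EM, EN, FG, FN, GJ, GM, JL, JM, LM, LN, MN
  2-simplices (12): BFN, DJL, DLN, EFG, EFN, EGJ, EGM, EJM, EMN, GJM, JLM, LMN
  3-simplices (1): EGJM

so the chain groups are C_0 ≅ Z^10, C_1 ≅ Z^21, C_2 ≅ Z^12, C_3 ≅ Z^1.

∂_1: C_1 → C_0 maps an edge to its endpoints' difference, ∂[p,q] = q − p.
As a 10×21 matrix over Z this has rank 9, with invariant factors (1,1,1,1,1,1,1,1,1).

Boundary ∂_2: C_2 → C_1 maps a triangle to the signed sum of its edges. For instance
  ∂EFG = FG − EG + EF,
  ∂DLN = LN − DN + DL.
The resulting 21×12 matrix has rank 11, and its Smith normal form has invariant factors (1,1,1,1,1,1,1,1,1,1,1).

The boundary map ∂_3: C_3 → C_2 sends each 3-simplex σ to the alternating sum Σ_i (−1)^i (σ with its i-th vertex removed). For instance
  ∂EGJM = GJM − EJM + EGM − EGJ.
As a 12×1 matrix over Z this has rank 1, with invariant factors (1).

Computing H_k = (kernel of ∂_k) / (image of ∂_{k+1}):

  H_0: rank C_0 − rank ∂_1 = 10 − 9 = 1, and the invariant factors of ∂_1 are all 1, so H_0 ≅ Z.
  H_1: rank ker ∂_1 − rank ∂_2 = (21 − 9) − 11 = 1, and the invariant factors of ∂_2 are all 1, so H_1 ≅ Z.
  H_2: rank ker ∂_2 − rank ∂_3 = (12 − 11) − 1 = 0, and the invariant factors of ∂_3 are all 1, so H_2 ≅ 0.
  H_3: rank ker ∂_3 − rank ∂_4 = (1 − 1) − 0 = 0, and there is no ∂_4, so H_3 ≅ 0.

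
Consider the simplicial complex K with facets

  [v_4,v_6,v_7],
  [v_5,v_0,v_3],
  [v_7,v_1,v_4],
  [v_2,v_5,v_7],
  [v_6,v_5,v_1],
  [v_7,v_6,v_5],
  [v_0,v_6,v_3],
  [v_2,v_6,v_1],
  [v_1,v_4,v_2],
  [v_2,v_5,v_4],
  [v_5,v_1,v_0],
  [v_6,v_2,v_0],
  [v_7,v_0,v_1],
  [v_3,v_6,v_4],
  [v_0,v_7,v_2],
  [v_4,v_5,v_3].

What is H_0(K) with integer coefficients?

H_0 = Z.

Order the vertices as v_0 < v_1 < v_2 < v_3 < v_4 < v_5 < v_6 < v_7. Listing each simplex with vertices in this order, K has dimension 2 with simplices:

  0-simplices (8): [v_0], [v_1], [v_2], [v_3], [v_4], [v_5], [v_6], [v_7]
  1-simplices (24): (24 of them)
  2-simplices (16): (16 of them)

so the chain groups are C_0 ≅ Z^8, C_1 ≅ Z^24, C_2 ≅ Z^16.

Boundary ∂_1: C_1 → C_0 maps an edge to its endpoints' difference, ∂[p,q] = q − p.
The 8×24 boundary matrix has rank 7 and Smith normal form diag(1,1,1,1,1,1,1).

∂_2: C_2 → C_1 maps a triangle to the signed sum of its edges. For instance
  ∂[v_1,v_2,v_6] = [v_2,v_6] − [v_1,v_6] + [v_1,v_2],
  ∂[v_1,v_5,v_6] = [v_5,v_6] − [v_1,v_6] + [v_1,v_5].
As a 24×16 matrix over Z this has rank 15, with invariant factors (1,1,1,1,1,1,1,1,1,1,1,1,1,1,1).

From H_k ≅ ker(∂_k) / im(∂_{k+1}) we obtain:

  H_0: rank C_0 − rank ∂_1 = 8 − 7 = 1, and the invariant factors of ∂_1 are all 1, so H_0 ≅ Z.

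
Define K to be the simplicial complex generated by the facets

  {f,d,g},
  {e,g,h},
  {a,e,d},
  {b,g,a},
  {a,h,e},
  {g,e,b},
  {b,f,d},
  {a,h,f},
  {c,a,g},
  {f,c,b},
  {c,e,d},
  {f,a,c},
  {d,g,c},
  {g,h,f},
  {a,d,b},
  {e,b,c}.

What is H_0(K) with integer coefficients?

H_0 = Z.

We work with the vertex ordering a < b < c < d < e < f < g < h. The simplices of K, each written with vertices in increasing order, are:

  0-simplices (8): a, b, c, d, e, f, g, h
  1-simplices (24): ab, ac, ad, ae, af, ag, ah, bc, bd, be, bf, bg, cd, ce, cf, cg, de, df, dg, eg, eh, fg, fh, gh
  2-simplices (16): abd, abg, acf, acg, ade, aeh, afh, bce, bcf, bdf, beg, cde, cdg, dfg, egh, fgh

Hence C_0 ≅ Z^8, C_1 ≅ Z^24, C_2 ≅ Z^16.

Boundary ∂_1: C_1 → C_0 maps an edge to its endpoints' difference, ∂[p,q] = q − p. For instance
  ∂bd = d − b.
As a 8×24 matrix over Z this has rank 7, with invariant factors (1,1,1,1,1,1,1).

The boundary map ∂_2: C_2 → C_1 sends each 2-simplex [p,q,r] to [q,r] − [p,r] + [p,q]. For instance
  ∂afh = fh − ah + af,
  ∂bce = ce − be + bc.
As a 24×16 matrix over Z this has rank 15, with invariant factors (1,1,1,1,1,1,1,1,1,1,1,1,1,1,1).

Now H_k = ker ∂_k / im ∂_{k+1}, so:

  H_0: rank C_0 − rank ∂_1 = 8 − 7 = 1, and the invariant factors of ∂_1 are all 1, so H_0 ≅ Z.

(K is a triangulation of the torus T^2.)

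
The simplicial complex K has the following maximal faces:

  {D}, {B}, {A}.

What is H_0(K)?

Take the total order A < B < D on the vertex set. Then K (dimension 0) consists of the simplices:

  0-simplices (3): A, B, D

Hence C_0 ≅ Z^3.

Reading off H_k = ker ∂_k / im ∂_{k+1}:

  H_0: rank C_0 − rank ∂_1 = 3 − 0 = 3, and there is no ∂_1, so H_0 ≅ Z^3.

(K is a triangulation of a set of 3 points.)

H_0 = Z^3.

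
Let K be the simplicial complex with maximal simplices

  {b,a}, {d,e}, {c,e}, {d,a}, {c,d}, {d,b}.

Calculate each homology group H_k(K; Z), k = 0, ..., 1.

Order the vertices as a < b < c < d < e. Listing each simplex with vertices in this order, K has dimension 1 with simplices:

  0-simplices (5): a, b, c, d, e
  1-simplices (6): ab, ad, bd, cd, ce, de

so the chain groups are C_0 ≅ Z^5, C_1 ≅ Z^6.

The boundary map ∂_1: C_1 → C_0 sends each edge [p,q] (with p < q) to q − p. For instance
  ∂ab = b − a.
As a 5×6 matrix over Z this has rank 4, with invariant factors (1,1,1,1).

Reading off H_k = ker ∂_k / im ∂_{k+1}:

  H_0: rank C_0 − rank ∂_1 = 5 − 4 = 1, and the invariant factors of ∂_1 are all 1, so H_0 ≅ Z.
  H_1: rank ker ∂_1 − rank ∂_2 = (6 − 4) − 0 = 2, and there is no ∂_2, so H_1 ≅ Z^2.

As a check, the Euler characteristic is 5 − 6 = -1, which agrees with 1 − 2 = -1.

H_0 = Z,  H_1 = Z^2.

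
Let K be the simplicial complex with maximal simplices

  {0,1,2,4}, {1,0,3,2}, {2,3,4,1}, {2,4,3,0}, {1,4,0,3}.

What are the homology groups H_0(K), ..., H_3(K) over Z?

H_0 = Z,  H_1 = 0,  H_2 = 0,  H_3 = Z.

Fix the vertex order 0 < 1 < 2 < 3 < 4 and write every simplex with vertices in increasing order. Then dim K = 3 and the simplices of K are:

  0-simplices (5): [0], [1], [2], [3], [4]
  1-simplices (10): [0,1], [0,2], [0,3], [0,4], [1,2], [1,3], [1,4], [2,3], [2,4], [3,4]
  2-simplices (10): [0,1,2], [0,1,3], [0,1,4], [0,2,3], [0,2,4], [0,3,4], [1,2,3], [1,2,4], [1,3,4], [2,3,4]
  3-simplices (5): [0,1,2,3], [0,1,2,4], [0,1,3,4], [0,2,3,4], [1,2,3,4]

Hence C_0 ≅ Z^5, C_1 ≅ Z^10, C_2 ≅ Z^10, C_3 ≅ Z^5.

Boundary ∂_1: C_1 → C_0 maps an edge to its endpoints' difference, ∂[p,q] = q − p.
The 5×10 boundary matrix has rank 4 and Smith normal form diag(1,1,1,1).

∂_2: C_2 → C_1 maps a triangle to the signed sum of its edges. For instance
  ∂[0,3,4] = [3,4] − [0,4] + [0,3],
  ∂[2,3,4] = [3,4] − [2,4] + [2,3].
The resulting 10×10 matrix has rank 6, and its Smith normal form has invariant factors (1,1,1,1,1,1).

The boundary map ∂_3: C_3 → C_2 sends each 3-simplex σ to the alternating sum Σ_i (−1)^i (σ with its i-th vertex removed). For instance
  ∂[0,1,3,4] = [1,3,4] − [0,3,4] + [0,1,4] − [0,1,3],
  ∂[1,2,3,4] = [2,3,4] − [1,3,4] + [1,2,4] − [1,2,3].
The 10×5 boundary matrix has rank 4 and Smith normal form diag(1,1,1,1).

Now H_k = ker ∂_k / im ∂_{k+1}, so:

  H_0: rank C_0 − rank ∂_1 = 5 − 4 = 1, and the invariant factors of ∂_1 are all 1, so H_0 ≅ Z.
  H_1: rank ker ∂_1 − rank ∂_2 = (10 − 4) − 6 = 0, and the invariant factors of ∂_2 are all 1, so H_1 ≅ 0.
  H_2: rank ker ∂_2 − rank ∂_3 = (10 − 6) − 4 = 0, and the invariant factors of ∂_3 are all 1, so H_2 ≅ 0.
  H_3: rank ker ∂_3 − rank ∂_4 = (5 − 4) − 0 = 1, and there is no ∂_4, so H_3 ≅ Z.

(K is a triangulation of the 3-sphere S^3.)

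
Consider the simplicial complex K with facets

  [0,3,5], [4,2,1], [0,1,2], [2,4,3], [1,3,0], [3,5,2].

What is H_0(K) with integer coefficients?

H_0 = Z.

Take the total order 0 < 1 < 2 < 3 < 4 < 5 on the vertex set. Then K (dimension 2) consists of the simplices:

  0-simplices (6): [0], [1], [2], [3], [4], [5]
  1-simplices (12): [0,1], [0,2], [0,3], [0,5], [1,2], [1,3], [1,4], [2,3], [2,4], [2,5], [3,4], [3,5]
  2-simplices (6): [0,1,2], [0,1,3], [0,3,5], [1,2,4], [2,3,4], [2,3,5]

giving chain groups C_0 ≅ Z^6, C_1 ≅ Z^12, C_2 ≅ Z^6.

The boundary map ∂_1: C_1 → C_0 sends each edge [p,q] (with p < q) to q − p. For instance
  ∂[1,4] = [4] − [1].
As a 6×12 matrix over Z this has rank 5, with invariant factors (1,1,1,1,1).

∂_2: C_2 → C_1 acts by ∂[p,q,r] = [q,r] − [p,r] + [p,q]. For instance
  ∂[0,1,3] = [1,3] − [0,3] + [0,1],
  ∂[1,2,4] = [2,4] − [1,4] + [1,2].
This gives a 12×6 integer matrix of rank 6; reducing to Smith normal form yields diagonal entries (1,1,1,1,1,1).

From H_k ≅ ker(∂_k) / im(∂_{k+1}) we obtain:

  H_0: rank C_0 − rank ∂_1 = 6 − 5 = 1, and the invariant factors of ∂_1 are all 1, so H_0 = Z.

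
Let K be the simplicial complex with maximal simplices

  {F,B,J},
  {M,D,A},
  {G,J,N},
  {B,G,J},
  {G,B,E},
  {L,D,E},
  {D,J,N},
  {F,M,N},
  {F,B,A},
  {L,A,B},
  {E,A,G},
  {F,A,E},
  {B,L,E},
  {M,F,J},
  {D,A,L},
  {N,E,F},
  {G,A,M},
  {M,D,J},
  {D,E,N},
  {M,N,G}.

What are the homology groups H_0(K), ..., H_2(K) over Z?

H_0 = Z,  H_1 = Z ⊕ Z/2,  H_2 = 0.

K has 10 vertices, 30 edges, 20 triangles.
rank ∂_0 = 0, rank ∂_1 = 9 ⇒ b_0 = 10 − 0 − 9 = 1; all invariant factors of ∂_1 are 1 so no torsion. So H_0 ≅ Z.
rank ∂_1 = 9, rank ∂_2 = 20 ⇒ b_1 = 30 − 9 − 20 = 1; ∂_2 has invariant factor(s) [2] giving torsion. So H_1 ≅ Z ⊕ Z/2.
rank ∂_2 = 20, rank ∂_3 = 0 ⇒ b_2 = 20 − 20 − 0 = 0. So H_2 ≅ 0.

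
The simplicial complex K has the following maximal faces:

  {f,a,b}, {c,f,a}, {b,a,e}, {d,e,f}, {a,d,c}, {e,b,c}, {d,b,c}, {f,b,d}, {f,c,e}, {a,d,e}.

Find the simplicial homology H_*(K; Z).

Fix the vertex order a < b < c < d < e < f and write every simplex with vertices in increasing order. Then dim K = 2 and the simplices of K are:

  0-simplices (6): a, b, c, d, e, f
  1-simplices (15): ab, ac, ad, ae, af, bc, bd, be, bf, cd, ce, cf, de, df, ef
  2-simplices (10): abe, abf, acd, acf, ade, bcd, bce, bdf, cef, def

Hence C_0 ≅ Z^6, C_1 ≅ Z^15, C_2 ≅ Z^10.

Boundary ∂_1: C_1 → C_0 maps an edge to its endpoints' difference, ∂[p,q] = q − p. For instance
  ∂de = e − d.
The 6×15 boundary matrix has rank 5 and Smith normal form diag(1,1,1,1,1).

Boundary ∂_2: C_2 → C_1 acts by ∂[p,q,r] = [q,r] − [p,r] + [p,q]. For instance
  ∂abf = bf − af + ab,
  ∂def = ef − df + de.
This gives a 15×10 integer matrix of rank 10; reducing to Smith normal form yields diagonal entries (1,1,1,1,1,1,1,1,1,2).

From H_k ≅ ker(∂_k) / im(∂_{k+1}) we obtain:

  H_0: rank C_0 − rank ∂_1 = 6 − 5 = 1, and the invariant factors of ∂_1 are all 1, so H_0 ≅ Z.
  H_1: rank ker ∂_1 − rank ∂_2 = (15 − 5) − 10 = 0, and ∂_2 has invariant factor 2 > 1, so H_1 ≅ Z_2.
  H_2: rank ker ∂_2 − rank ∂_3 = (10 − 10) − 0 = 0, and there is no ∂_3, so H_2 ≅ 0.

(K is a triangulation of the real projective plane RP^2.)

H_0 = Z,  H_1 = Z_2,  H_2 = 0.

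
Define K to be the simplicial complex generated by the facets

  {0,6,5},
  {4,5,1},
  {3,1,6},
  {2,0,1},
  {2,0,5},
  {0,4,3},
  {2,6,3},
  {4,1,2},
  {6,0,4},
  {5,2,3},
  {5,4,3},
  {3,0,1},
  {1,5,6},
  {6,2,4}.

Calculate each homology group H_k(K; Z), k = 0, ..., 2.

H_0 ≅ Z,  H_1 ≅ Z^2,  H_2 ≅ Z.

Fix the vertex order 0 < 1 < 2 < 3 < 4 < 5 < 6 and write every simplex with vertices in increasing order. Then dim K = 2 and the simplices of K are:

  0-simplices (7): [0], [1], [2], [3], [4], [5], [6]
  1-simplices (21): [0,1], [0,2], [0,3], [0,4], [0,5], [0,6], [1,2], [1,3], [1,4], [1,5], [1,6], [2,3], [2,4], [2,5], [2,6], [3,4], [3,5], [3,6], [4,5], [4,6], [5,6]
  2-simplices (14): [0,1,2], [0,1,3], [0,2,5], [0,3,4], [0,4,6], [0,5,6], [1,2,4], [1,3,6], [1,4,5], [1,5,6], [2,3,5], [2,3,6], [2,4,6], [3,4,5]

giving chain groups C_0 ≅ Z^7, C_1 ≅ Z^21, C_2 ≅ Z^14.

The boundary map ∂_1: C_1 → C_0 is given by ∂[p,q] = [q] − [p]. For instance
  ∂[1,2] = [2] − [1].
The resulting 7×21 matrix has rank 6, and its Smith normal form has invariant factors (1,1,1,1,1,1).

∂_2: C_2 → C_1 sends each 2-simplex [p,q,r] to [q,r] − [p,r] + [p,q]. For instance
  ∂[0,5,6] = [5,6] − [0,6] + [0,5],
  ∂[0,4,6] = [4,6] − [0,6] + [0,4].
This gives a 21×14 integer matrix of rank 13; reducing to Smith normal form yields diagonal entries (1,1,1,1,1,1,1,1,1,1,1,1,1).

Computing H_k = (kernel of ∂_k) / (image of ∂_{k+1}):

  H_0: rank C_0 − rank ∂_1 = 7 − 6 = 1, and the invariant factors of ∂_1 are all 1, so H_0 = Z.
  H_1: rank ker ∂_1 − rank ∂_2 = (21 − 6) − 13 = 2, and the invariant factors of ∂_2 are all 1, so H_1 = Z^2.
  H_2: rank ker ∂_2 − rank ∂_3 = (14 − 13) − 0 = 1, and there is no ∂_3, so H_2 = Z.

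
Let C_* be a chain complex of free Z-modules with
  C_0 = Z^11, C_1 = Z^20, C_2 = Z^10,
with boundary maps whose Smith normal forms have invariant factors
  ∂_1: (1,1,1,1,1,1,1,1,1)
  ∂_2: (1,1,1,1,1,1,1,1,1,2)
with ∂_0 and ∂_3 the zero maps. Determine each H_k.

H_0: b_0 = 11 − 0 − 9 = 2; torsion from ∂_1 factors > 1: none. So H_0 = Z^2.
H_1: b_1 = 20 − 9 − 10 = 1; torsion from ∂_2 factors > 1: [2]. So H_1 = Z ⊕ Z/2.
H_2: b_2 = 10 − 10 − 0 = 0; torsion from ∂_3 factors > 1: none. So H_2 = 0.

H_0 = Z^2,  H_1 = Z ⊕ Z/2,  H_2 = 0.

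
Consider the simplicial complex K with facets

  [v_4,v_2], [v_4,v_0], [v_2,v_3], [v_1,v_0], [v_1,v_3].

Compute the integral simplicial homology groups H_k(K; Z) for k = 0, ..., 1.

Take the total order v_0 < v_1 < v_2 < v_3 < v_4 on the vertex set. Then K (dimension 1) consists of the simplices:

  0-simplices (5): [v_0], [v_1], [v_2], [v_3], [v_4]
  1-simplices (5): [v_0,v_1], [v_0,v_4], [v_1,v_3], [v_2,v_3], [v_2,v_4]

giving chain groups C_0 ≅ Z^5, C_1 ≅ Z^5.

Boundary ∂_1: C_1 → C_0 maps an edge to its endpoints' difference, ∂[p,q] = q − p.
As a 5×5 matrix over Z this has rank 4, with invariant factors (1,1,1,1).

From H_k ≅ ker(∂_k) / im(∂_{k+1}) we obtain:

  H_0: rank C_0 − rank ∂_1 = 5 − 4 = 1, and the invariant factors of ∂_1 are all 1, so H_0 ≅ Z.
  H_1: rank ker ∂_1 − rank ∂_2 = (5 − 4) − 0 = 1, and there is no ∂_2, so H_1 ≅ Z.

H_0 = Z,  H_1 = Z.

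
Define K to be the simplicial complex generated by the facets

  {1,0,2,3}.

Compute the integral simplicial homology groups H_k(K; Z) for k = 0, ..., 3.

H_0 = Z,  H_1 = 0,  H_2 = 0,  H_3 = 0.

Order the vertices as 0 < 1 < 2 < 3. Listing each simplex with vertices in this order, K has dimension 3 with simplices:

  0-simplices (4): [0], [1], [2], [3]
  1-simplices (6): [0,1], [0,2], [0,3], [1,2], [1,3], [2,3]
  2-simplices (4): [0,1,2], [0,1,3], [0,2,3], [1,2,3]
  3-simplices (1): [0,1,2,3]

so the chain groups are C_0 ≅ Z^4, C_1 ≅ Z^6, C_2 ≅ Z^4, C_3 ≅ Z^1.

The boundary map ∂_1: C_1 → C_0 is given by ∂[p,q] = [q] − [p]. For instance
  ∂[1,2] = [2] − [1].
The resulting 4×6 matrix has rank 3, and its Smith normal form has invariant factors (1,1,1).

The boundary map ∂_2: C_2 → C_1 acts by ∂[p,q,r] = [q,r] − [p,r] + [p,q]. For instance
  ∂[0,2,3] = [2,3] − [0,3] + [0,2],
  ∂[1,2,3] = [2,3] − [1,3] + [1,2].
As a 6×4 matrix over Z this has rank 3, with invariant factors (1,1,1).

∂_3: C_3 → C_2 sends each 3-simplex σ to the alternating sum Σ_i (−1)^i (σ with its i-th vertex removed). For instance
  ∂[0,1,2,3] = [1,2,3] − [0,2,3] + [0,1,3] − [0,1,2].
This gives a 4×1 integer matrix of rank 1; reducing to Smith normal form yields diagonal entries (1).

Reading off H_k = ker ∂_k / im ∂_{k+1}:

  H_0: rank C_0 − rank ∂_1 = 4 − 3 = 1, and the invariant factors of ∂_1 are all 1, so H_0 ≅ Z.
  H_1: rank ker ∂_1 − rank ∂_2 = (6 − 3) − 3 = 0, and the invariant factors of ∂_2 are all 1, so H_1 ≅ 0.
  H_2: rank ker ∂_2 − rank ∂_3 = (4 − 3) − 1 = 0, and the invariant factors of ∂_3 are all 1, so H_2 ≅ 0.
  H_3: rank ker ∂_3 − rank ∂_4 = (1 − 1) − 0 = 0, and there is no ∂_4, so H_3 ≅ 0.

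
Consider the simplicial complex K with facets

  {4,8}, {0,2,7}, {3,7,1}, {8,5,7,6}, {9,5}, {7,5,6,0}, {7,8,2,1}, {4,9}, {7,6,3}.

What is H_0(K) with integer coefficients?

H_0 = Z.

We work with the vertex ordering 0 < 1 < 2 < 3 < 4 < 5 < 6 < 7 < 8 < 9. The simplices of K, each written with vertices in increasing order, are:

  0-simplices (10): [0], [1], [2], [3], [4], [5], [6], [7], [8], [9]
  1-simplices (21): [0,2], [0,5], [0,6], [0,7], [1,2], [1,3], [1,7], [1,8], [2,7], [2,8], [3,6], [3,7], [4,8], [4,9], [5,6], [5,7], [5,8], [5,9], [6,7], [6,8], [7,8]
  2-simplices (14): [0,2,7], [0,5,6], [0,5,7], [0,6,7], [1,2,7], [1,2,8], [1,3,7], [1,7,8], [2,7,8], [3,6,7], [5,6,7], [5,6,8], [5,7,8], [6,7,8]
  3-simplices (3): [0,5,6,7], [1,2,7,8], [5,6,7,8]

giving chain groups C_0 ≅ Z^10, C_1 ≅ Z^21, C_2 ≅ Z^14, C_3 ≅ Z^3.

The boundary map ∂_1: C_1 → C_0 sends each edge [p,q] (with p < q) to q − p. For instance
  ∂[0,2] = [2] − [0].
This gives a 10×21 integer matrix of rank 9; reducing to Smith normal form yields diagonal entries (1,1,1,1,1,1,1,1,1).

Boundary ∂_2: C_2 → C_1 sends each 2-simplex [p,q,r] to [q,r] − [p,r] + [p,q]. For instance
  ∂[0,2,7] = [2,7] − [0,7] + [0,2],
  ∂[6,7,8] = [7,8] − [6,8] + [6,7].
As a 21×14 matrix over Z this has rank 11, with invariant factors (1,1,1,1,1,1,1,1,1,1,1).

The boundary map ∂_3: C_3 → C_2 sends each 3-simplex σ to the alternating sum Σ_i (−1)^i (σ with its i-th vertex removed). For instance
  ∂[1,2,7,8] = [2,7,8] − [1,7,8] + [1,2,8] − [1,2,7],
  ∂[0,5,6,7] = [5,6,7] − [0,6,7] + [0,5,7] − [0,5,6].
The 14×3 boundary matrix has rank 3 and Smith normal form diag(1,1,1).

Computing H_k = (kernel of ∂_k) / (image of ∂_{k+1}):

  H_0: rank C_0 − rank ∂_1 = 10 − 9 = 1, and the invariant factors of ∂_1 are all 1, so H_0 = Z.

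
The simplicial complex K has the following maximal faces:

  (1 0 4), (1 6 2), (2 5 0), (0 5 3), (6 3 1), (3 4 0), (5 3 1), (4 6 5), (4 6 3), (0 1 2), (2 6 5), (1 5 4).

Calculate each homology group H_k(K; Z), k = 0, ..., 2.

Take the total order 0 < 1 < 2 < 3 < 4 < 5 < 6 on the vertex set. Then K (dimension 2) consists of the simplices:

  0-simplices (7): [0], [1], [2], [3], [4], [5], [6]
  1-simplices (18): [0,1], [0,2], [0,3], [0,4], [0,5], [1,2], [1,3], [1,4], [1,5], [1,6], [2,5], [2,6], [3,4], [3,5], [3,6], [4,5], [4,6], [5,6]
  2-simplices (12): [0,1,2], [0,1,4], [0,2,5], [0,3,4], [0,3,5], [1,2,6], [1,3,5], [1,3,6], [1,4,5], [2,5,6], [3,4,6], [4,5,6]

giving chain groups C_0 ≅ Z^7, C_1 ≅ Z^18, C_2 ≅ Z^12.

The boundary map ∂_1: C_1 → C_0 is given by ∂[p,q] = [q] − [p]. For instance
  ∂[4,5] = [5] − [4].
As a 7×18 matrix over Z this has rank 6, with invariant factors (1,1,1,1,1,1).

The boundary map ∂_2: C_2 → C_1 maps a triangle to the signed sum of its edges. For instance
  ∂[1,3,5] = [3,5] − [1,5] + [1,3],
  ∂[2,5,6] = [5,6] − [2,6] + [2,5].
The 18×12 boundary matrix has rank 12 and Smith normal form diag(1,1,1,1,1,1,1,1,1,1,1,2).

Now H_k = ker ∂_k / im ∂_{k+1}, so:

  H_0: rank C_0 − rank ∂_1 = 7 − 6 = 1, and the invariant factors of ∂_1 are all 1, so H_0 ≅ Z.
  H_1: rank ker ∂_1 − rank ∂_2 = (18 − 6) − 12 = 0, and ∂_2 has invariant factor 2 > 1, so H_1 ≅ Z/2.
  H_2: rank ker ∂_2 − rank ∂_3 = (12 − 12) − 0 = 0, and there is no ∂_3, so H_2 ≅ 0.

As a check, the Euler characteristic is 7 − 18 + 12 = 1, which agrees with 1 − 0 + 0 = 1.

H_0 = Z,  H_1 = Z/2,  H_2 = 0.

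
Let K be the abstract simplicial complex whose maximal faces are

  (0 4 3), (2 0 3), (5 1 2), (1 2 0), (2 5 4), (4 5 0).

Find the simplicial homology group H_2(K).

Fix the vertex order 0 < 1 < 2 < 3 < 4 < 5 and write every simplex with vertices in increasing order. Then dim K = 2 and the simplices of K are:

  0-simplices (6): [0], [1], [2], [3], [4], [5]
  1-simplices (12): [0,1], [0,2], [0,3], [0,4], [0,5], [1,2], [1,5], [2,3], [2,4], [2,5], [3,4], [4,5]
  2-simplices (6): [0,1,2], [0,2,3], [0,3,4], [0,4,5], [1,2,5], [2,4,5]

giving chain groups C_0 ≅ Z^6, C_1 ≅ Z^12, C_2 ≅ Z^6.

∂_1: C_1 → C_0 sends each edge [p,q] (with p < q) to q − p.
The resulting 6×12 matrix has rank 5, and its Smith normal form has invariant factors (1,1,1,1,1).

The boundary map ∂_2: C_2 → C_1 maps a triangle to the signed sum of its edges. For instance
  ∂[1,2,5] = [2,5] − [1,5] + [1,2],
  ∂[2,4,5] = [4,5] − [2,5] + [2,4].
The 12×6 boundary matrix has rank 6 and Smith normal form diag(1,1,1,1,1,1).

Now H_k = ker ∂_k / im ∂_{k+1}, so:

  H_2: rank ker ∂_2 − rank ∂_3 = (6 − 6) − 0 = 0, and there is no ∂_3, so H_2 = 0.

H_2 ≅ 0.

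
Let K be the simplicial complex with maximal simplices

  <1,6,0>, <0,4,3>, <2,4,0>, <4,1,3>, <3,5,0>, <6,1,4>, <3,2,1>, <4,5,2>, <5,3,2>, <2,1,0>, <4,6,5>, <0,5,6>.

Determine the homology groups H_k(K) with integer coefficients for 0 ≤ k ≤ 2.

K has 7 vertices, 18 edges, 12 triangles.
rank ∂_0 = 0, rank ∂_1 = 6 ⇒ b_0 = 7 − 0 − 6 = 1; all invariant factors of ∂_1 are 1 so no torsion. So H_0 = Z.
rank ∂_1 = 6, rank ∂_2 = 12 ⇒ b_1 = 18 − 6 − 12 = 0; ∂_2 has invariant factor(s) [2] giving torsion. So H_1 = Z/2.
rank ∂_2 = 12, rank ∂_3 = 0 ⇒ b_2 = 12 − 12 − 0 = 0. So H_2 = 0.

H_0 ≅ Z,  H_1 ≅ Z/2,  H_2 = 0.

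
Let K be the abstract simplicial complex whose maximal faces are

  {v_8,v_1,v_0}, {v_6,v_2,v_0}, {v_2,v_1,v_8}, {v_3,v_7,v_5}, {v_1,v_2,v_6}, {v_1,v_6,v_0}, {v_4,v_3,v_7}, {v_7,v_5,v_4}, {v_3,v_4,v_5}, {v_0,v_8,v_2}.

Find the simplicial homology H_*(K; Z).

H_0 ≅ Z^2,  H_1 = 0,  H_2 ≅ Z^2.

Fix the vertex order v_0 < v_1 < v_2 < v_3 < v_4 < v_5 < v_6 < v_7 < v_8 and write every simplex with vertices in increasing order. Then dim K = 2 and the simplices of K are:

  0-simplices (9): [v_0], [v_1], [v_2], [v_3], [v_4], [v_5], [v_6], [v_7], [v_8]
  1-simplices (15): (15 of them)
  2-simplices (10): [v_0,v_1,v_6], [v_0,v_1,v_8], [v_0,v_2,v_6], [v_0,v_2,v_8], [v_1,v_2,v_6], [v_1,v_2,v_8], [v_3,v_4,v_5], [v_3,v_4,v_7], [v_3,v_5,v_7], [v_4,v_5,v_7]

giving chain groups C_0 ≅ Z^9, C_1 ≅ Z^15, C_2 ≅ Z^10.

∂_1: C_1 → C_0 is given by ∂[p,q] = [q] − [p]. For instance
  ∂[v_0,v_1] = [v_1] − [v_0].
This gives a 9×15 integer matrix of rank 7; reducing to Smith normal form yields diagonal entries (1,1,1,1,1,1,1).

Boundary ∂_2: C_2 → C_1 acts by ∂[p,q,r] = [q,r] − [p,r] + [p,q]. For instance
  ∂[v_1,v_2,v_8] = [v_2,v_8] − [v_1,v_8] + [v_1,v_2],
  ∂[v_3,v_4,v_5] = [v_4,v_5] − [v_3,v_5] + [v_3,v_4].
As a 15×10 matrix over Z this has rank 8, with invariant factors (1,1,1,1,1,1,1,1).

From H_k ≅ ker(∂_k) / im(∂_{k+1}) we obtain:

  H_0: rank C_0 − rank ∂_1 = 9 − 7 = 2, and the invariant factors of ∂_1 are all 1, so H_0 = Z^2.
  H_1: rank ker ∂_1 − rank ∂_2 = (15 − 7) − 8 = 0, and the invariant factors of ∂_2 are all 1, so H_1 = 0.
  H_2: rank ker ∂_2 − rank ∂_3 = (10 − 8) − 0 = 2, and there is no ∂_3, so H_2 = Z^2.

(K is a triangulation of the disjoint union of the 2-sphere S^2 and the 2-sphere S^2.)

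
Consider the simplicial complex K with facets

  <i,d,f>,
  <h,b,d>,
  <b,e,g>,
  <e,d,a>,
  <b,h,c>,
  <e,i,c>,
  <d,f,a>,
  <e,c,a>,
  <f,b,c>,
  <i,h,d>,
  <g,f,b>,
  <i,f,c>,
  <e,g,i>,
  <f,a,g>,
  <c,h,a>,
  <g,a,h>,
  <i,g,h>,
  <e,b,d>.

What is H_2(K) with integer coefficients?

H_2 = Z.

Fix the vertex order a < b < c < d < e < f < g < h < i and write every simplex with vertices in increasing order. Then dim K = 2 and the simplices of K are:

  0-simplices (9): a, b, c, d, e, f, g, h, i
  1-simplices (27): ac, ad, ae, af, ag, ah, bc, bd, be, bf, bg, bh, ce, cf, ch, ci, de, df, dh, di, eg, ei, fg, fi, gh, gi, hi
  2-simplices (18): ace, ach, ade, adf, afg, agh, bcf, bch, bde, bdh, beg, bfg, cei, cfi, dfi, dhi, egi, ghi

so the chain groups are C_0 ≅ Z^9, C_1 ≅ Z^27, C_2 ≅ Z^18.

Boundary ∂_1: C_1 → C_0 is given by ∂[p,q] = [q] − [p].
The 9×27 boundary matrix has rank 8 and Smith normal form diag(1,1,1,1,1,1,1,1).

Boundary ∂_2: C_2 → C_1 maps a triangle to the signed sum of its edges. For instance
  ∂ade = de − ae + ad,
  ∂afg = fg − ag + af.
The 27×18 boundary matrix has rank 17 and Smith normal form diag(1,1,1,1,1,1,1,1,1,1,1,1,1,1,1,1,1).

Reading off H_k = ker ∂_k / im ∂_{k+1}:

  H_2: rank ker ∂_2 − rank ∂_3 = (18 − 17) − 0 = 1, and there is no ∂_3, so H_2 = Z.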